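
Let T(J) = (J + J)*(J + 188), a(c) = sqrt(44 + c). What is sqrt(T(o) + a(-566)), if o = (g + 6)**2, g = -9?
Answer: sqrt(3546 + 3*I*sqrt(58)) ≈ 59.549 + 0.1918*I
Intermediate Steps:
o = 9 (o = (-9 + 6)**2 = (-3)**2 = 9)
T(J) = 2*J*(188 + J) (T(J) = (2*J)*(188 + J) = 2*J*(188 + J))
sqrt(T(o) + a(-566)) = sqrt(2*9*(188 + 9) + sqrt(44 - 566)) = sqrt(2*9*197 + sqrt(-522)) = sqrt(3546 + 3*I*sqrt(58))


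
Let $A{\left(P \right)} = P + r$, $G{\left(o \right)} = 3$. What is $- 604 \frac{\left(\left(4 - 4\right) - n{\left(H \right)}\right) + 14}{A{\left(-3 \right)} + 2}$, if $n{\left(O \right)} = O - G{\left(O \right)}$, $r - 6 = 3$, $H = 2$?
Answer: $- \frac{2265}{2} \approx -1132.5$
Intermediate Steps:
$r = 9$ ($r = 6 + 3 = 9$)
$A{\left(P \right)} = 9 + P$ ($A{\left(P \right)} = P + 9 = 9 + P$)
$n{\left(O \right)} = -3 + O$ ($n{\left(O \right)} = O - 3 = -3 + O$)
$- 604 \frac{\left(\left(4 - 4\right) - n{\left(H \right)}\right) + 14}{A{\left(-3 \right)} + 2} = - 604 \frac{\left(\left(4 - 4\right) - \left(-3 + 2\right)\right) + 14}{\left(9 - 3\right) + 2} = - 604 \frac{\left(\left(4 - 4\right) - -1\right) + 14}{6 + 2} = - 604 \frac{\left(0 + 1\right) + 14}{8} = - 604 \left(1 + 14\right) \frac{1}{8} = - 604 \cdot 15 \cdot \frac{1}{8} = \left(-604\right) \frac{15}{8} = - \frac{2265}{2}$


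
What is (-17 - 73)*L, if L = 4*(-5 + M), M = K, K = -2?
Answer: 2520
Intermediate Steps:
M = -2
L = -28 (L = 4*(-5 - 2) = 4*(-7) = -28)
(-17 - 73)*L = (-17 - 73)*(-28) = -90*(-28) = 2520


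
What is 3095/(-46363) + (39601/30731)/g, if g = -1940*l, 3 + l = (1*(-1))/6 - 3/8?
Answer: -3909994418147/58736611277425 ≈ -0.066568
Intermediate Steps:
l = -85/24 (l = -3 + ((1*(-1))/6 - 3/8) = -3 + (-1*⅙ - 3*⅛) = -3 + (-⅙ - 3/8) = -3 - 13/24 = -85/24 ≈ -3.5417)
g = 41225/6 (g = -1940*(-85/24) = 41225/6 ≈ 6870.8)
3095/(-46363) + (39601/30731)/g = 3095/(-46363) + (39601/30731)/(41225/6) = 3095*(-1/46363) + (39601*(1/30731))*(6/41225) = -3095/46363 + (39601/30731)*(6/41225) = -3095/46363 + 237606/1266885475 = -3909994418147/58736611277425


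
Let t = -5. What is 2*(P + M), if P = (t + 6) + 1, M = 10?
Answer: 24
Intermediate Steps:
P = 2 (P = (-5 + 6) + 1 = 1 + 1 = 2)
2*(P + M) = 2*(2 + 10) = 2*12 = 24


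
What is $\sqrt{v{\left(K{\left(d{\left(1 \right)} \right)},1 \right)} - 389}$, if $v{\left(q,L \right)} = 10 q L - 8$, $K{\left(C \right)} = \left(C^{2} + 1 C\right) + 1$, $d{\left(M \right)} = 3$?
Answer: $i \sqrt{267} \approx 16.34 i$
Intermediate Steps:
$K{\left(C \right)} = 1 + C + C^{2}$ ($K{\left(C \right)} = \left(C^{2} + C\right) + 1 = \left(C + C^{2}\right) + 1 = 1 + C + C^{2}$)
$v{\left(q,L \right)} = -8 + 10 L q$ ($v{\left(q,L \right)} = 10 L q - 8 = -8 + 10 L q$)
$\sqrt{v{\left(K{\left(d{\left(1 \right)} \right)},1 \right)} - 389} = \sqrt{\left(-8 + 10 \cdot 1 \left(1 + 3 + 3^{2}\right)\right) - 389} = \sqrt{\left(-8 + 10 \cdot 1 \left(1 + 3 + 9\right)\right) - 389} = \sqrt{\left(-8 + 10 \cdot 1 \cdot 13\right) - 389} = \sqrt{\left(-8 + 130\right) - 389} = \sqrt{122 - 389} = \sqrt{-267} = i \sqrt{267}$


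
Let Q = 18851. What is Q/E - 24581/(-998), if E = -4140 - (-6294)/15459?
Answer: 106850075372/5322164839 ≈ 20.076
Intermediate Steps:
E = -21331322/5153 (E = -4140 - (-6294)/15459 = -4140 - 1*(-2098/5153) = -4140 + 2098/5153 = -21331322/5153 ≈ -4139.6)
Q/E - 24581/(-998) = 18851/(-21331322/5153) - 24581/(-998) = 18851*(-5153/21331322) - 24581*(-1/998) = -97139203/21331322 + 24581/998 = 106850075372/5322164839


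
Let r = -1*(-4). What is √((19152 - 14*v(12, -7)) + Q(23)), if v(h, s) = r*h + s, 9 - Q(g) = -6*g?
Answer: 5*√749 ≈ 136.84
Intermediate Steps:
r = 4
Q(g) = 9 + 6*g (Q(g) = 9 - (-6)*g = 9 + 6*g)
v(h, s) = s + 4*h (v(h, s) = 4*h + s = s + 4*h)
√((19152 - 14*v(12, -7)) + Q(23)) = √((19152 - 14*(-7 + 4*12)) + (9 + 6*23)) = √((19152 - 14*(-7 + 48)) + (9 + 138)) = √((19152 - 14*41) + 147) = √((19152 - 574) + 147) = √(18578 + 147) = √18725 = 5*√749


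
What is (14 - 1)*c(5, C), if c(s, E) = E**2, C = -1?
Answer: 13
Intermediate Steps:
(14 - 1)*c(5, C) = (14 - 1)*(-1)**2 = 13*1 = 13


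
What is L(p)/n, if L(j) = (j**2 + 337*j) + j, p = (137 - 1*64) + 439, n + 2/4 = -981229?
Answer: -870400/1962459 ≈ -0.44353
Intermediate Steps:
n = -1962459/2 (n = -1/2 - 981229 = -1962459/2 ≈ -9.8123e+5)
p = 512 (p = (137 - 64) + 439 = 73 + 439 = 512)
L(j) = j**2 + 338*j
L(p)/n = (512*(338 + 512))/(-1962459/2) = (512*850)*(-2/1962459) = 435200*(-2/1962459) = -870400/1962459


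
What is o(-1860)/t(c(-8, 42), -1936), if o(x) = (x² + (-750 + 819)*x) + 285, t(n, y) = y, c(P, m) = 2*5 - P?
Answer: -3331545/1936 ≈ -1720.8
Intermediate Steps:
c(P, m) = 10 - P
o(x) = 285 + x² + 69*x (o(x) = (x² + 69*x) + 285 = 285 + x² + 69*x)
o(-1860)/t(c(-8, 42), -1936) = (285 + (-1860)² + 69*(-1860))/(-1936) = (285 + 3459600 - 128340)*(-1/1936) = 3331545*(-1/1936) = -3331545/1936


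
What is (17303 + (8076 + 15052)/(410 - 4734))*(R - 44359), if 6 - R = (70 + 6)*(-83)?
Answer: -711394362245/1081 ≈ -6.5809e+8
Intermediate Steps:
R = 6314 (R = 6 - (70 + 6)*(-83) = 6 - 76*(-83) = 6 - 1*(-6308) = 6 + 6308 = 6314)
(17303 + (8076 + 15052)/(410 - 4734))*(R - 44359) = (17303 + (8076 + 15052)/(410 - 4734))*(6314 - 44359) = (17303 + 23128/(-4324))*(-38045) = (17303 + 23128*(-1/4324))*(-38045) = (17303 - 5782/1081)*(-38045) = (18698761/1081)*(-38045) = -711394362245/1081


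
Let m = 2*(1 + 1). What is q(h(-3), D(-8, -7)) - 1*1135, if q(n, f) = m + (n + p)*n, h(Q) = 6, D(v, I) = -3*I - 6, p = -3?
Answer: -1113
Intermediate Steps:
D(v, I) = -6 - 3*I
m = 4 (m = 2*2 = 4)
q(n, f) = 4 + n*(-3 + n) (q(n, f) = 4 + (n - 3)*n = 4 + (-3 + n)*n = 4 + n*(-3 + n))
q(h(-3), D(-8, -7)) - 1*1135 = (4 + 6**2 - 3*6) - 1*1135 = (4 + 36 - 18) - 1135 = 22 - 1135 = -1113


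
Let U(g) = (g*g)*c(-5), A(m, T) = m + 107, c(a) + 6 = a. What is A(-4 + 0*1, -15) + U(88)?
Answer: -85081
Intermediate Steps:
c(a) = -6 + a
A(m, T) = 107 + m
U(g) = -11*g² (U(g) = (g*g)*(-6 - 5) = g²*(-11) = -11*g²)
A(-4 + 0*1, -15) + U(88) = (107 + (-4 + 0*1)) - 11*88² = (107 + (-4 + 0)) - 11*7744 = (107 - 4) - 85184 = 103 - 85184 = -85081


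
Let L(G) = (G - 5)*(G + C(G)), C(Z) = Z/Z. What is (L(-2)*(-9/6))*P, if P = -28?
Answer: 294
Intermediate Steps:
C(Z) = 1
L(G) = (1 + G)*(-5 + G) (L(G) = (G - 5)*(G + 1) = (-5 + G)*(1 + G) = (1 + G)*(-5 + G))
(L(-2)*(-9/6))*P = ((-5 + (-2)² - 4*(-2))*(-9/6))*(-28) = ((-5 + 4 + 8)*(-9*⅙))*(-28) = (7*(-3/2))*(-28) = -21/2*(-28) = 294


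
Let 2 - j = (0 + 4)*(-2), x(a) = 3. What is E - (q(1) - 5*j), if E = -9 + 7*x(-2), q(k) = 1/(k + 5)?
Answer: 371/6 ≈ 61.833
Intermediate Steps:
q(k) = 1/(5 + k)
j = 10 (j = 2 - (0 + 4)*(-2) = 2 - 4*(-2) = 2 - 1*(-8) = 2 + 8 = 10)
E = 12 (E = -9 + 7*3 = -9 + 21 = 12)
E - (q(1) - 5*j) = 12 - (1/(5 + 1) - 5*10) = 12 - (1/6 - 50) = 12 - (⅙ - 50) = 12 - 1*(-299/6) = 12 + 299/6 = 371/6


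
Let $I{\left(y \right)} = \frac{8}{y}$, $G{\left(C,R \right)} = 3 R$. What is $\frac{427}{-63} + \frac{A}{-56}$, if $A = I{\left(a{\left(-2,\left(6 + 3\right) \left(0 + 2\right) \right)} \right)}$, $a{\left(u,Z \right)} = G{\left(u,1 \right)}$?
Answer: $- \frac{430}{63} \approx -6.8254$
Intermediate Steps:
$a{\left(u,Z \right)} = 3$ ($a{\left(u,Z \right)} = 3 \cdot 1 = 3$)
$A = \frac{8}{3} \approx 2.6667$
$\frac{427}{-63} + \frac{A}{-56} = \frac{427}{-63} + \frac{8}{3 \left(-56\right)} = 427 \left(- \frac{1}{63}\right) + \frac{8}{3} \left(- \frac{1}{56}\right) = - \frac{61}{9} - \frac{1}{21} = - \frac{430}{63}$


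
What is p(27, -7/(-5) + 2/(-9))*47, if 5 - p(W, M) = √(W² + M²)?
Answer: 235 - 47*√1479034/45 ≈ -1035.2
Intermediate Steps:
p(W, M) = 5 - √(M² + W²) (p(W, M) = 5 - √(W² + M²) = 5 - √(M² + W²))
p(27, -7/(-5) + 2/(-9))*47 = (5 - √((-7/(-5) + 2/(-9))² + 27²))*47 = (5 - √((-7*(-⅕) + 2*(-⅑))² + 729))*47 = (5 - √((7/5 - 2/9)² + 729))*47 = (5 - √((53/45)² + 729))*47 = (5 - √(2809/2025 + 729))*47 = (5 - √(1479034/2025))*47 = (5 - √1479034/45)*47 = 235 - 47*√1479034/45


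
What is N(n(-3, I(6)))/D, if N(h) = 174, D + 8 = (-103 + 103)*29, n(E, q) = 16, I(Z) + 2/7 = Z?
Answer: -87/4 ≈ -21.750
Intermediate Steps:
I(Z) = -2/7 + Z
D = -8 (D = -8 + (-103 + 103)*29 = -8 + 0*29 = -8 + 0 = -8)
N(n(-3, I(6)))/D = 174/(-8) = 174*(-⅛) = -87/4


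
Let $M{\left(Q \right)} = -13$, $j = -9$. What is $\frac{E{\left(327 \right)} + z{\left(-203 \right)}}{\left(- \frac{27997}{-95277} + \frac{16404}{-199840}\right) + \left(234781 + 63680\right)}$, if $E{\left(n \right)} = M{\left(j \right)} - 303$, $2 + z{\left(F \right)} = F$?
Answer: $- \frac{2479980277320}{1420686984101263} \approx -0.0017456$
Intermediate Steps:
$z{\left(F \right)} = -2 + F$
$E{\left(n \right)} = -316$ ($E{\left(n \right)} = -13 - 303 = -316$)
$\frac{E{\left(327 \right)} + z{\left(-203 \right)}}{\left(- \frac{27997}{-95277} + \frac{16404}{-199840}\right) + \left(234781 + 63680\right)} = \frac{-316 - 205}{\left(- \frac{27997}{-95277} + \frac{16404}{-199840}\right) + \left(234781 + 63680\right)} = \frac{-316 - 205}{\left(\left(-27997\right) \left(- \frac{1}{95277}\right) + 16404 \left(- \frac{1}{199840}\right)\right) + 298461} = - \frac{521}{\left(\frac{27997}{95277} - \frac{4101}{49960}\right) + 298461} = - \frac{521}{\frac{1007999143}{4760038920} + 298461} = - \frac{521}{\frac{1420686984101263}{4760038920}} = \left(-521\right) \frac{4760038920}{1420686984101263} = - \frac{2479980277320}{1420686984101263}$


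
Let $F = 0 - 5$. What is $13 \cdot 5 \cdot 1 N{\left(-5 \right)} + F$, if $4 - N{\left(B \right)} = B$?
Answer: $580$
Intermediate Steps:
$N{\left(B \right)} = 4 - B$
$F = -5$ ($F = 0 - 5 = -5$)
$13 \cdot 5 \cdot 1 N{\left(-5 \right)} + F = 13 \cdot 5 \cdot 1 \left(4 - -5\right) - 5 = 13 \cdot 5 \left(4 + 5\right) - 5 = 13 \cdot 5 \cdot 9 - 5 = 13 \cdot 45 - 5 = 585 - 5 = 580$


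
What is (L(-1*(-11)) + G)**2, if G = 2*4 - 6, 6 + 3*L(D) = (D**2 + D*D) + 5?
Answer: 61009/9 ≈ 6778.8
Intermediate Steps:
L(D) = -1/3 + 2*D**2/3 (L(D) = -2 + ((D**2 + D*D) + 5)/3 = -2 + ((D**2 + D**2) + 5)/3 = -2 + (2*D**2 + 5)/3 = -2 + (5 + 2*D**2)/3 = -2 + (5/3 + 2*D**2/3) = -1/3 + 2*D**2/3)
G = 2 (G = 8 - 6 = 2)
(L(-1*(-11)) + G)**2 = ((-1/3 + 2*(-1*(-11))**2/3) + 2)**2 = ((-1/3 + (2/3)*11**2) + 2)**2 = ((-1/3 + (2/3)*121) + 2)**2 = ((-1/3 + 242/3) + 2)**2 = (241/3 + 2)**2 = (247/3)**2 = 61009/9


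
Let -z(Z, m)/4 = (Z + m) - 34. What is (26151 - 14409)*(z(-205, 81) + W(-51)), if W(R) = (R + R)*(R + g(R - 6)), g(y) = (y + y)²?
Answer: -15496598436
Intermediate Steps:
g(y) = 4*y² (g(y) = (2*y)² = 4*y²)
z(Z, m) = 136 - 4*Z - 4*m (z(Z, m) = -4*((Z + m) - 34) = -4*(-34 + Z + m) = 136 - 4*Z - 4*m)
W(R) = 2*R*(R + 4*(-6 + R)²) (W(R) = (R + R)*(R + 4*(R - 6)²) = (2*R)*(R + 4*(-6 + R)²) = 2*R*(R + 4*(-6 + R)²))
(26151 - 14409)*(z(-205, 81) + W(-51)) = (26151 - 14409)*((136 - 4*(-205) - 4*81) + 2*(-51)*(-51 + 4*(-6 - 51)²)) = 11742*((136 + 820 - 324) + 2*(-51)*(-51 + 4*(-57)²)) = 11742*(632 + 2*(-51)*(-51 + 4*3249)) = 11742*(632 + 2*(-51)*(-51 + 12996)) = 11742*(632 + 2*(-51)*12945) = 11742*(632 - 1320390) = 11742*(-1319758) = -15496598436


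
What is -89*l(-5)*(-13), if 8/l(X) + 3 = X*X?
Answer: 4628/11 ≈ 420.73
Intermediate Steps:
l(X) = 8/(-3 + X²) (l(X) = 8/(-3 + X*X) = 8/(-3 + X²))
-89*l(-5)*(-13) = -712/(-3 + (-5)²)*(-13) = -712/(-3 + 25)*(-13) = -712/22*(-13) = -89*4/11*(-13) = -356/11*(-13) = 4628/11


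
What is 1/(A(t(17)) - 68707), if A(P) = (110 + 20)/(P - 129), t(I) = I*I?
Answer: -16/1099299 ≈ -1.4555e-5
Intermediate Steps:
t(I) = I²
A(P) = 130/(-129 + P)
1/(A(t(17)) - 68707) = 1/(130/(-129 + 17²) - 68707) = 1/(130/(-129 + 289) - 68707) = 1/(130/160 - 68707) = 1/(130*(1/160) - 68707) = 1/(13/16 - 68707) = 1/(-1099299/16) = -16/1099299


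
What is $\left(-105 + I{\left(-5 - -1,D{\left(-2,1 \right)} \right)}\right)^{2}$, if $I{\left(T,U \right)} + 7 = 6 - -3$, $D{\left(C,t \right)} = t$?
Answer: $10609$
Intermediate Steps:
$I{\left(T,U \right)} = 2$ ($I{\left(T,U \right)} = -7 + \left(6 - -3\right) = -7 + \left(6 + 3\right) = -7 + 9 = 2$)
$\left(-105 + I{\left(-5 - -1,D{\left(-2,1 \right)} \right)}\right)^{2} = \left(-105 + 2\right)^{2} = \left(-103\right)^{2} = 10609$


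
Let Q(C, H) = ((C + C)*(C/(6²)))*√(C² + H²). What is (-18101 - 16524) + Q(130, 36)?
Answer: -34625 + 16900*√4549/9 ≈ 92024.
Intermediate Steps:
Q(C, H) = C²*√(C² + H²)/18 (Q(C, H) = ((2*C)*(C/36))*√(C² + H²) = (C²/18)*√(C² + H²) = C²*√(C² + H²)/18)
(-18101 - 16524) + Q(130, 36) = (-18101 - 16524) + (1/18)*130²*√(130² + 36²) = -34625 + (1/18)*16900*√(16900 + 1296) = -34625 + (1/18)*16900*√18196 = -34625 + (1/18)*16900*(2*√4549) = -34625 + 16900*√4549/9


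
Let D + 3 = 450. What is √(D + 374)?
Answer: √821 ≈ 28.653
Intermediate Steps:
D = 447 (D = -3 + 450 = 447)
√(D + 374) = √(447 + 374) = √821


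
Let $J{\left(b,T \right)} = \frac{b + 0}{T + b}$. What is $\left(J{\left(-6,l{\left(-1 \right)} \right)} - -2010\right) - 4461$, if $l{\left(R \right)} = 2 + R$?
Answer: $- \frac{12249}{5} \approx -2449.8$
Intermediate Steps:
$J{\left(b,T \right)} = \frac{b}{T + b}$
$\left(J{\left(-6,l{\left(-1 \right)} \right)} - -2010\right) - 4461 = \left(- \frac{6}{\left(2 - 1\right) - 6} - -2010\right) - 4461 = \left(- \frac{6}{1 - 6} + 2010\right) - 4461 = \left(- \frac{6}{-5} + 2010\right) - 4461 = \left(\left(-6\right) \left(- \frac{1}{5}\right) + 2010\right) - 4461 = \left(\frac{6}{5} + 2010\right) - 4461 = \frac{10056}{5} - 4461 = - \frac{12249}{5}$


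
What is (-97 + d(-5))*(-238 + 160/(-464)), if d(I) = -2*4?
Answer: 725760/29 ≈ 25026.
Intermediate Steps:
d(I) = -8
(-97 + d(-5))*(-238 + 160/(-464)) = (-97 - 8)*(-238 + 160/(-464)) = -105*(-238 + 160*(-1/464)) = -105*(-238 - 10/29) = -105*(-6912/29) = 725760/29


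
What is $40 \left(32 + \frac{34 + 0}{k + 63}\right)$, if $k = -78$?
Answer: $\frac{3568}{3} \approx 1189.3$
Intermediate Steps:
$40 \left(32 + \frac{34 + 0}{k + 63}\right) = 40 \left(32 + \frac{34 + 0}{-78 + 63}\right) = 40 \left(32 + \frac{34}{-15}\right) = 40 \left(32 + 34 \left(- \frac{1}{15}\right)\right) = 40 \left(32 - \frac{34}{15}\right) = 40 \cdot \frac{446}{15} = \frac{3568}{3}$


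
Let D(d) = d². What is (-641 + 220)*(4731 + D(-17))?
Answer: -2113420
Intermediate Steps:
(-641 + 220)*(4731 + D(-17)) = (-641 + 220)*(4731 + (-17)²) = -421*(4731 + 289) = -421*5020 = -2113420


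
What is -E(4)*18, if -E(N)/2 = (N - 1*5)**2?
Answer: 36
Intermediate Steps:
E(N) = -2*(-5 + N)**2 (E(N) = -2*(N - 1*5)**2 = -2*(N - 5)**2 = -2*(-5 + N)**2)
-E(4)*18 = -(-2)*(-5 + 4)**2*18 = -(-2)*(-1)**2*18 = -(-2)*18 = -1*(-2)*18 = 2*18 = 36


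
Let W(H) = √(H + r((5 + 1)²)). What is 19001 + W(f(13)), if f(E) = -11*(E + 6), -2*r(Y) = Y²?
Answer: 19001 + I*√857 ≈ 19001.0 + 29.275*I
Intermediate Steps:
r(Y) = -Y²/2
f(E) = -66 - 11*E (f(E) = -11*(6 + E) = -66 - 11*E)
W(H) = √(-648 + H) (W(H) = √(H - (5 + 1)⁴/2) = √(H - (6²)²/2) = √(H - ½*36²) = √(H - ½*1296) = √(H - 648) = √(-648 + H))
19001 + W(f(13)) = 19001 + √(-648 + (-66 - 11*13)) = 19001 + √(-648 + (-66 - 143)) = 19001 + √(-648 - 209) = 19001 + √(-857) = 19001 + I*√857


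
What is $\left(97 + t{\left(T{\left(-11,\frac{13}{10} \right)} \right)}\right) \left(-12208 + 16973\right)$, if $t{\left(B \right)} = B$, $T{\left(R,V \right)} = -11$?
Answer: $409790$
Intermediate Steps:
$\left(97 + t{\left(T{\left(-11,\frac{13}{10} \right)} \right)}\right) \left(-12208 + 16973\right) = \left(97 - 11\right) \left(-12208 + 16973\right) = 86 \cdot 4765 = 409790$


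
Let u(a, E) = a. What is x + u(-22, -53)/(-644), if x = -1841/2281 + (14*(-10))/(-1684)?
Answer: -213299461/309216922 ≈ -0.68981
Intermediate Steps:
x = -695226/960301 (x = -1841*1/2281 - 140*(-1/1684) = -1841/2281 + 35/421 = -695226/960301 ≈ -0.72397)
x + u(-22, -53)/(-644) = -695226/960301 - 22/(-644) = -695226/960301 - 22*(-1/644) = -695226/960301 + 11/322 = -213299461/309216922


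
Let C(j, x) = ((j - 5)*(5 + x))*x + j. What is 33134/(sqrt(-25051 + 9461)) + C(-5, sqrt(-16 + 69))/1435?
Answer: -107/287 - 10*sqrt(53)/287 - 16567*I*sqrt(15590)/7795 ≈ -0.62648 - 265.37*I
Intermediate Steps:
C(j, x) = j + x*(-5 + j)*(5 + x) (C(j, x) = ((-5 + j)*(5 + x))*x + j = x*(-5 + j)*(5 + x) + j = j + x*(-5 + j)*(5 + x))
33134/(sqrt(-25051 + 9461)) + C(-5, sqrt(-16 + 69))/1435 = 33134/(sqrt(-25051 + 9461)) + (-5 - 25*sqrt(-16 + 69) - 5*(sqrt(-16 + 69))**2 - 5*(sqrt(-16 + 69))**2 + 5*(-5)*sqrt(-16 + 69))/1435 = 33134/(sqrt(-15590)) + (-5 - 25*sqrt(53) - 5*(sqrt(53))**2 - 5*(sqrt(53))**2 + 5*(-5)*sqrt(53))*(1/1435) = 33134/((I*sqrt(15590))) + (-5 - 25*sqrt(53) - 5*53 - 5*53 - 25*sqrt(53))*(1/1435) = 33134*(-I*sqrt(15590)/15590) + (-5 - 25*sqrt(53) - 265 - 265 - 25*sqrt(53))*(1/1435) = -16567*I*sqrt(15590)/7795 + (-535 - 50*sqrt(53))*(1/1435) = -16567*I*sqrt(15590)/7795 + (-107/287 - 10*sqrt(53)/287) = -107/287 - 10*sqrt(53)/287 - 16567*I*sqrt(15590)/7795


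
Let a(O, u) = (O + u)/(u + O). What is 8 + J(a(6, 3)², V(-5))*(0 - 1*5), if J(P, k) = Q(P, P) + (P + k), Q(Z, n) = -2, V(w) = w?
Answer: 38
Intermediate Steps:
a(O, u) = 1 (a(O, u) = (O + u)/(O + u) = 1)
J(P, k) = -2 + P + k (J(P, k) = -2 + (P + k) = -2 + P + k)
8 + J(a(6, 3)², V(-5))*(0 - 1*5) = 8 + (-2 + 1² - 5)*(0 - 1*5) = 8 + (-2 + 1 - 5)*(0 - 5) = 8 - 6*(-5) = 8 + 30 = 38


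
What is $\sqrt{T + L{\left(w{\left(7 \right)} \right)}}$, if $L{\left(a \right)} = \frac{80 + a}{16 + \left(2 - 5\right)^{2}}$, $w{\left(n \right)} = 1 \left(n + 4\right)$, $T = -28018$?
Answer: $\frac{i \sqrt{700359}}{5} \approx 167.38 i$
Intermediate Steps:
$w{\left(n \right)} = 4 + n$ ($w{\left(n \right)} = 1 \left(4 + n\right) = 4 + n$)
$L{\left(a \right)} = \frac{16}{5} + \frac{a}{25}$ ($L{\left(a \right)} = \frac{80 + a}{16 + \left(-3\right)^{2}} = \frac{80 + a}{16 + 9} = \frac{80 + a}{25} = \left(80 + a\right) \frac{1}{25} = \frac{16}{5} + \frac{a}{25}$)
$\sqrt{T + L{\left(w{\left(7 \right)} \right)}} = \sqrt{-28018 + \left(\frac{16}{5} + \frac{4 + 7}{25}\right)} = \sqrt{-28018 + \left(\frac{16}{5} + \frac{1}{25} \cdot 11\right)} = \sqrt{-28018 + \left(\frac{16}{5} + \frac{11}{25}\right)} = \sqrt{-28018 + \frac{91}{25}} = \sqrt{- \frac{700359}{25}} = \frac{i \sqrt{700359}}{5}$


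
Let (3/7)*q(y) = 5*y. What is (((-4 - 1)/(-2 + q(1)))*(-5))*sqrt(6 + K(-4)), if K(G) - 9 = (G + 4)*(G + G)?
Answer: 75*sqrt(15)/29 ≈ 10.016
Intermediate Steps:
q(y) = 35*y/3 (q(y) = 7*(5*y)/3 = 35*y/3)
K(G) = 9 + 2*G*(4 + G) (K(G) = 9 + (G + 4)*(G + G) = 9 + (4 + G)*(2*G) = 9 + 2*G*(4 + G))
(((-4 - 1)/(-2 + q(1)))*(-5))*sqrt(6 + K(-4)) = (((-4 - 1)/(-2 + (35/3)*1))*(-5))*sqrt(6 + (9 + 2*(-4)**2 + 8*(-4))) = (-5/(-2 + 35/3)*(-5))*sqrt(6 + (9 + 2*16 - 32)) = (-5/29/3*(-5))*sqrt(6 + (9 + 32 - 32)) = (-5*3/29*(-5))*sqrt(6 + 9) = (-15/29*(-5))*sqrt(15) = 75*sqrt(15)/29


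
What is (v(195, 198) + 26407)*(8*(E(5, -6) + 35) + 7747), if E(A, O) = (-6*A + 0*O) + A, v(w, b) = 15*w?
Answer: 229581564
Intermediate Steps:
E(A, O) = -5*A (E(A, O) = (-6*A + 0) + A = -6*A + A = -5*A)
(v(195, 198) + 26407)*(8*(E(5, -6) + 35) + 7747) = (15*195 + 26407)*(8*(-5*5 + 35) + 7747) = (2925 + 26407)*(8*(-25 + 35) + 7747) = 29332*(8*10 + 7747) = 29332*(80 + 7747) = 29332*7827 = 229581564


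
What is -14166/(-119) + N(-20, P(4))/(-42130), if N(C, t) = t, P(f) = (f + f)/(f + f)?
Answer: 596813461/5013470 ≈ 119.04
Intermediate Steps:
P(f) = 1 (P(f) = (2*f)/((2*f)) = (2*f)*(1/(2*f)) = 1)
-14166/(-119) + N(-20, P(4))/(-42130) = -14166/(-119) + 1/(-42130) = -14166*(-1/119) + 1*(-1/42130) = 14166/119 - 1/42130 = 596813461/5013470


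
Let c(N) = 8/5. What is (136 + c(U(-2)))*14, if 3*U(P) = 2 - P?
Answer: 9632/5 ≈ 1926.4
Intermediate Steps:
U(P) = ⅔ - P/3 (U(P) = (2 - P)/3 = ⅔ - P/3)
c(N) = 8/5 (c(N) = 8*(⅕) = 8/5)
(136 + c(U(-2)))*14 = (136 + 8/5)*14 = (688/5)*14 = 9632/5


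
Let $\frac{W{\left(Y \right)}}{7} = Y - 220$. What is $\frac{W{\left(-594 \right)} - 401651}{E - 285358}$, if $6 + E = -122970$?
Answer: $\frac{407349}{408334} \approx 0.99759$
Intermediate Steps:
$E = -122976$ ($E = -6 - 122970 = -122976$)
$W{\left(Y \right)} = -1540 + 7 Y$ ($W{\left(Y \right)} = 7 \left(Y - 220\right) = 7 \left(-220 + Y\right) = -1540 + 7 Y$)
$\frac{W{\left(-594 \right)} - 401651}{E - 285358} = \frac{\left(-1540 + 7 \left(-594\right)\right) - 401651}{-122976 - 285358} = \frac{\left(-1540 - 4158\right) - 401651}{-408334} = \left(-5698 - 401651\right) \left(- \frac{1}{408334}\right) = \left(-407349\right) \left(- \frac{1}{408334}\right) = \frac{407349}{408334}$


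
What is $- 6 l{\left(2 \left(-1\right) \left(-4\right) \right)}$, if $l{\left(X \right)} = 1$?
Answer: $-6$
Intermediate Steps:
$- 6 l{\left(2 \left(-1\right) \left(-4\right) \right)} = \left(-6\right) 1 = -6$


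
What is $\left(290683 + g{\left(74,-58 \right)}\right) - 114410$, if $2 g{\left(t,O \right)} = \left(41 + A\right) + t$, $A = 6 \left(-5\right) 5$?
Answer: $\frac{352511}{2} \approx 1.7626 \cdot 10^{5}$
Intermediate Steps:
$A = -150$ ($A = \left(-30\right) 5 = -150$)
$g{\left(t,O \right)} = - \frac{109}{2} + \frac{t}{2}$ ($g{\left(t,O \right)} = \frac{\left(41 - 150\right) + t}{2} = \frac{-109 + t}{2} = - \frac{109}{2} + \frac{t}{2}$)
$\left(290683 + g{\left(74,-58 \right)}\right) - 114410 = \left(290683 + \left(- \frac{109}{2} + \frac{1}{2} \cdot 74\right)\right) - 114410 = \left(290683 + \left(- \frac{109}{2} + 37\right)\right) - 114410 = \left(290683 - \frac{35}{2}\right) - 114410 = \frac{581331}{2} - 114410 = \frac{352511}{2}$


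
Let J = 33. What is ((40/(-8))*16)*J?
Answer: -2640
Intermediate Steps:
((40/(-8))*16)*J = ((40/(-8))*16)*33 = ((40*(-1/8))*16)*33 = -5*16*33 = -80*33 = -2640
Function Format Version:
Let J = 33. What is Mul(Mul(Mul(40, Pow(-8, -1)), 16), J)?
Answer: -2640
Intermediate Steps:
Mul(Mul(Mul(40, Pow(-8, -1)), 16), J) = Mul(Mul(Mul(40, Pow(-8, -1)), 16), 33) = Mul(Mul(Mul(40, Rational(-1, 8)), 16), 33) = Mul(Mul(-5, 16), 33) = Mul(-80, 33) = -2640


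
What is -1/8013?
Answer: -1/8013 ≈ -0.00012480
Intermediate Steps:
-1/8013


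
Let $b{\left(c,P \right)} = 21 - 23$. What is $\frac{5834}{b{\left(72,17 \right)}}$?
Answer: $-2917$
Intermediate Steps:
$b{\left(c,P \right)} = -2$
$\frac{5834}{b{\left(72,17 \right)}} = \frac{5834}{-2} = 5834 \left(- \frac{1}{2}\right) = -2917$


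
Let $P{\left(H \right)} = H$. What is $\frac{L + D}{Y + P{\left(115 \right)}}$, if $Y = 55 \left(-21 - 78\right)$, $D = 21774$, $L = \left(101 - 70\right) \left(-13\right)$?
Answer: $- \frac{21371}{5330} \approx -4.0096$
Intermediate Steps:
$L = -403$ ($L = 31 \left(-13\right) = -403$)
$Y = -5445$ ($Y = 55 \left(-99\right) = -5445$)
$\frac{L + D}{Y + P{\left(115 \right)}} = \frac{-403 + 21774}{-5445 + 115} = \frac{21371}{-5330} = 21371 \left(- \frac{1}{5330}\right) = - \frac{21371}{5330}$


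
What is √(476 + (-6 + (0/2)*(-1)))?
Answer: √470 ≈ 21.679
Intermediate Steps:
√(476 + (-6 + (0/2)*(-1))) = √(476 + (-6 + (0*(½))*(-1))) = √(476 + (-6 + 0*(-1))) = √(476 + (-6 + 0)) = √(476 - 6) = √470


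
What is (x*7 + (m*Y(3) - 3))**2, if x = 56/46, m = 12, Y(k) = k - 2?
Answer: 162409/529 ≈ 307.01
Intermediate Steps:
Y(k) = -2 + k
x = 28/23 (x = 56*(1/46) = 28/23 ≈ 1.2174)
(x*7 + (m*Y(3) - 3))**2 = ((28/23)*7 + (12*(-2 + 3) - 3))**2 = (196/23 + (12*1 - 3))**2 = (196/23 + (12 - 3))**2 = (196/23 + 9)**2 = (403/23)**2 = 162409/529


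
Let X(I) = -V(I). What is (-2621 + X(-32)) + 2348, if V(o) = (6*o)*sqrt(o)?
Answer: -273 + 768*I*sqrt(2) ≈ -273.0 + 1086.1*I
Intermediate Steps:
V(o) = 6*o**(3/2)
X(I) = -6*I**(3/2)
(-2621 + X(-32)) + 2348 = (-2621 - (-768)*I*sqrt(2)) + 2348 = (-2621 + 768*I*sqrt(2)) + 2348 = -273 + 768*I*sqrt(2)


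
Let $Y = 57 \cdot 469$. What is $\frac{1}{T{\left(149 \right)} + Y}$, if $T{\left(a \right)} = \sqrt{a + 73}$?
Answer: $\frac{8911}{238217689} - \frac{\sqrt{222}}{714653067} \approx 3.7386 \cdot 10^{-5}$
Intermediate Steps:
$Y = 26733$
$T{\left(a \right)} = \sqrt{73 + a}$
$\frac{1}{T{\left(149 \right)} + Y} = \frac{1}{\sqrt{73 + 149} + 26733} = \frac{1}{\sqrt{222} + 26733} = \frac{1}{26733 + \sqrt{222}}$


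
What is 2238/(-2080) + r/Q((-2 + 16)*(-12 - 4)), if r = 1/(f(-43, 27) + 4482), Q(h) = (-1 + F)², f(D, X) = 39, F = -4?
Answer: -25294787/23509200 ≈ -1.0760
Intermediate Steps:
Q(h) = 25 (Q(h) = (-1 - 4)² = (-5)² = 25)
r = 1/4521 (r = 1/(39 + 4482) = 1/4521 ≈ 0.00022119)
2238/(-2080) + r/Q((-2 + 16)*(-12 - 4)) = 2238/(-2080) + (1/4521)/25 = 2238*(-1/2080) + (1/4521)*(1/25) = -1119/1040 + 1/113025 = -25294787/23509200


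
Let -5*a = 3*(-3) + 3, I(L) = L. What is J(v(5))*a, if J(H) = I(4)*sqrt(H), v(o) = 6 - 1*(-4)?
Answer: 24*sqrt(10)/5 ≈ 15.179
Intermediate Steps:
v(o) = 10 (v(o) = 6 + 4 = 10)
J(H) = 4*sqrt(H)
a = 6/5 (a = -(3*(-3) + 3)/5 = -(-9 + 3)/5 = -1/5*(-6) = 6/5 ≈ 1.2000)
J(v(5))*a = (4*sqrt(10))*(6/5) = 24*sqrt(10)/5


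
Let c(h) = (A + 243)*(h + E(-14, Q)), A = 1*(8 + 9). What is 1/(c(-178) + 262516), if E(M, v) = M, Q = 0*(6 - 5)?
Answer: 1/212596 ≈ 4.7038e-6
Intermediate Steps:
Q = 0 (Q = 0*1 = 0)
A = 17 (A = 1*17 = 17)
c(h) = -3640 + 260*h (c(h) = (17 + 243)*(h - 14) = 260*(-14 + h) = -3640 + 260*h)
1/(c(-178) + 262516) = 1/((-3640 + 260*(-178)) + 262516) = 1/((-3640 - 46280) + 262516) = 1/(-49920 + 262516) = 1/212596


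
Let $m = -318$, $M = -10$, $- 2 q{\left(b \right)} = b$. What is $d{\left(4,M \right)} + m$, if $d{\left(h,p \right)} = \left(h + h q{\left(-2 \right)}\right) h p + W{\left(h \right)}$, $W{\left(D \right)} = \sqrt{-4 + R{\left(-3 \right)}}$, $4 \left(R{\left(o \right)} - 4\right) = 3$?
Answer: $-638 + \frac{\sqrt{3}}{2} \approx -637.13$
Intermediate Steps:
$q{\left(b \right)} = - \frac{b}{2}$
$R{\left(o \right)} = \frac{19}{4}$ ($R{\left(o \right)} = 4 + \frac{1}{4} \cdot 3 = 4 + \frac{3}{4} = \frac{19}{4}$)
$W{\left(D \right)} = \frac{\sqrt{3}}{2}$ ($W{\left(D \right)} = \sqrt{-4 + \frac{19}{4}} = \sqrt{\frac{3}{4}} = \frac{\sqrt{3}}{2}$)
$d{\left(h,p \right)} = \frac{\sqrt{3}}{2} + 2 p h^{2}$ ($d{\left(h,p \right)} = \left(h + h \left(\left(- \frac{1}{2}\right) \left(-2\right)\right)\right) h p + \frac{\sqrt{3}}{2} = \left(h + h 1\right) h p + \frac{\sqrt{3}}{2} = \left(h + h\right) h p + \frac{\sqrt{3}}{2} = 2 h h p + \frac{\sqrt{3}}{2} = 2 h^{2} p + \frac{\sqrt{3}}{2} = 2 p h^{2} + \frac{\sqrt{3}}{2} = \frac{\sqrt{3}}{2} + 2 p h^{2}$)
$d{\left(4,M \right)} + m = \left(\frac{\sqrt{3}}{2} + 2 \left(-10\right) 4^{2}\right) - 318 = \left(\frac{\sqrt{3}}{2} + 2 \left(-10\right) 16\right) - 318 = \left(\frac{\sqrt{3}}{2} - 320\right) - 318 = \left(-320 + \frac{\sqrt{3}}{2}\right) - 318 = -638 + \frac{\sqrt{3}}{2}$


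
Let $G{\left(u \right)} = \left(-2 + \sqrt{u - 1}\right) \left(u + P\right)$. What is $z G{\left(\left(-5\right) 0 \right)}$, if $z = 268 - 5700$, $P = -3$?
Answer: $-32592 + 16296 i \approx -32592.0 + 16296.0 i$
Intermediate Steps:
$G{\left(u \right)} = \left(-3 + u\right) \left(-2 + \sqrt{-1 + u}\right)$ ($G{\left(u \right)} = \left(-2 + \sqrt{u - 1}\right) \left(u - 3\right) = \left(-2 + \sqrt{-1 + u}\right) \left(-3 + u\right) = \left(-3 + u\right) \left(-2 + \sqrt{-1 + u}\right)$)
$z = -5432$ ($z = 268 - 5700 = -5432$)
$z G{\left(\left(-5\right) 0 \right)} = - 5432 \left(6 - 3 \sqrt{-1 - 0} - 2 \left(\left(-5\right) 0\right) + \left(-5\right) 0 \sqrt{-1 - 0}\right) = - 5432 \left(6 - 3 \sqrt{-1 + 0} - 0 + 0 \sqrt{-1 + 0}\right) = - 5432 \left(6 - 3 \sqrt{-1} + 0 + 0 \sqrt{-1}\right) = - 5432 \left(6 - 3 i + 0 + 0 i\right) = - 5432 \left(6 - 3 i + 0 + 0\right) = - 5432 \left(6 - 3 i\right) = -32592 + 16296 i$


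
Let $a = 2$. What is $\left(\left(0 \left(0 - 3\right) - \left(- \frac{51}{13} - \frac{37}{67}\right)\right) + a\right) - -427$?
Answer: $\frac{377557}{871} \approx 433.48$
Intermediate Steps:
$\left(\left(0 \left(0 - 3\right) - \left(- \frac{51}{13} - \frac{37}{67}\right)\right) + a\right) - -427 = \left(\left(0 \left(0 - 3\right) - \left(- \frac{51}{13} - \frac{37}{67}\right)\right) + 2\right) - -427 = \left(\left(0 \left(-3\right) - - \frac{3898}{871}\right) + 2\right) + 427 = \left(\left(0 + \left(\frac{37}{67} + \frac{51}{13}\right)\right) + 2\right) + 427 = \left(\left(0 + \frac{3898}{871}\right) + 2\right) + 427 = \left(\frac{3898}{871} + 2\right) + 427 = \frac{5640}{871} + 427 = \frac{377557}{871}$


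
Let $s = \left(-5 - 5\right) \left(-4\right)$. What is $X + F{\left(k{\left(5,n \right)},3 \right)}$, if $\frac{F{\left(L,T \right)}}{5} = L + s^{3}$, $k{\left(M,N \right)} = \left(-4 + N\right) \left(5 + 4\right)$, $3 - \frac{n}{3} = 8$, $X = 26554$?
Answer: $345699$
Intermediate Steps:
$n = -15$ ($n = 9 - 24 = -15$)
$s = 40$ ($s = \left(-10\right) \left(-4\right) = 40$)
$k{\left(M,N \right)} = -36 + 9 N$ ($k{\left(M,N \right)} = \left(-4 + N\right) 9 = -36 + 9 N$)
$F{\left(L,T \right)} = 320000 + 5 L$ ($F{\left(L,T \right)} = 5 \left(L + 40^{3}\right) = 5 \left(L + 64000\right) = 5 \left(64000 + L\right) = 320000 + 5 L$)
$X + F{\left(k{\left(5,n \right)},3 \right)} = 26554 + \left(320000 + 5 \left(-36 + 9 \left(-15\right)\right)\right) = 26554 + \left(320000 + 5 \left(-36 - 135\right)\right) = 26554 + \left(320000 + 5 \left(-171\right)\right) = 26554 + \left(320000 - 855\right) = 26554 + 319145 = 345699$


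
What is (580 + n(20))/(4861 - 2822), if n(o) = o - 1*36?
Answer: 564/2039 ≈ 0.27661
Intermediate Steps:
n(o) = -36 + o (n(o) = o - 36 = -36 + o)
(580 + n(20))/(4861 - 2822) = (580 + (-36 + 20))/(4861 - 2822) = (580 - 16)/2039 = 564*(1/2039) = 564/2039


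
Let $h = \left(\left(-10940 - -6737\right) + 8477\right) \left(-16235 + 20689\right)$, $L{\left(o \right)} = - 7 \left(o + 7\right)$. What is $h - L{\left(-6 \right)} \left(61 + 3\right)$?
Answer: $19036844$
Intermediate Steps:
$L{\left(o \right)} = -49 - 7 o$ ($L{\left(o \right)} = - 7 \left(7 + o\right) = -49 - 7 o$)
$h = 19036396$ ($h = \left(\left(-10940 + 6737\right) + 8477\right) 4454 = \left(-4203 + 8477\right) 4454 = 4274 \cdot 4454 = 19036396$)
$h - L{\left(-6 \right)} \left(61 + 3\right) = 19036396 - \left(-49 - -42\right) \left(61 + 3\right) = 19036396 - \left(-49 + 42\right) 64 = 19036396 - \left(-7\right) 64 = 19036396 - -448 = 19036396 + 448 = 19036844$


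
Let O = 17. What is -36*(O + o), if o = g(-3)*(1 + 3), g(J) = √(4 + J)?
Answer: -756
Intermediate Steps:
o = 4 (o = √(4 - 3)*(1 + 3) = √1*4 = 1*4 = 4)
-36*(O + o) = -36*(17 + 4) = -36*21 = -756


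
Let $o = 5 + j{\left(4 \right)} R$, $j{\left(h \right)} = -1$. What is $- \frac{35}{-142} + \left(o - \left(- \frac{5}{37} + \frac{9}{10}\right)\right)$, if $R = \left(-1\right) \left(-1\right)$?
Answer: $\frac{45731}{13135} \approx 3.4816$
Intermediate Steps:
$R = 1$
$o = 4$ ($o = 5 - 1 = 4$)
$- \frac{35}{-142} + \left(o - \left(- \frac{5}{37} + \frac{9}{10}\right)\right) = - \frac{35}{-142} + \left(4 - \left(- \frac{5}{37} + \frac{9}{10}\right)\right) = \left(-35\right) \left(- \frac{1}{142}\right) + \left(4 - \frac{283}{370}\right) = \frac{35}{142} + \left(4 + \left(- \frac{9}{10} + \frac{5}{37}\right)\right) = \frac{35}{142} + \left(4 - \frac{283}{370}\right) = \frac{35}{142} + \frac{1197}{370} = \frac{45731}{13135}$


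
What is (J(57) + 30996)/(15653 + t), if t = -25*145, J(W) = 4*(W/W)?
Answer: 250/97 ≈ 2.5773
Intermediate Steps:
J(W) = 4 (J(W) = 4*1 = 4)
t = -3625
(J(57) + 30996)/(15653 + t) = (4 + 30996)/(15653 - 3625) = 31000/12028 = 31000*(1/12028) = 250/97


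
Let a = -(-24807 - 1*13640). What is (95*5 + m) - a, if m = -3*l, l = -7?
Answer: -37951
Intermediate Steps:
m = 21 (m = -3*(-7) = 21)
a = 38447 (a = -(-24807 - 13640) = -1*(-38447) = 38447)
(95*5 + m) - a = (95*5 + 21) - 1*38447 = (475 + 21) - 38447 = 496 - 38447 = -37951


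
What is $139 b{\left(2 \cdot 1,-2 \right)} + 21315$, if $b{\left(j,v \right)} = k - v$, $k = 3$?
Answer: $22010$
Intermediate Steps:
$b{\left(j,v \right)} = 3 - v$
$139 b{\left(2 \cdot 1,-2 \right)} + 21315 = 139 \left(3 - -2\right) + 21315 = 139 \left(3 + 2\right) + 21315 = 139 \cdot 5 + 21315 = 695 + 21315 = 22010$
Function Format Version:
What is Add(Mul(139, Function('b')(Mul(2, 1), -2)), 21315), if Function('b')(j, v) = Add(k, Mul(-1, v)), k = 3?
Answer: 22010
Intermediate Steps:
Function('b')(j, v) = Add(3, Mul(-1, v))
Add(Mul(139, Function('b')(Mul(2, 1), -2)), 21315) = Add(Mul(139, Add(3, Mul(-1, -2))), 21315) = Add(Mul(139, Add(3, 2)), 21315) = Add(Mul(139, 5), 21315) = Add(695, 21315) = 22010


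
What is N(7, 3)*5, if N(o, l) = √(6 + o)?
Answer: 5*√13 ≈ 18.028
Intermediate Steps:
N(7, 3)*5 = √(6 + 7)*5 = √13*5 = 5*√13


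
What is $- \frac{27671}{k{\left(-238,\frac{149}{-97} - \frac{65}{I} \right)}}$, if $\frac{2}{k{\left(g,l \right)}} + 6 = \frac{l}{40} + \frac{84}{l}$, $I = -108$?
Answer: $\frac{10887186705488639}{8202288960} \approx 1.3273 \cdot 10^{6}$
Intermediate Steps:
$k{\left(g,l \right)} = \frac{2}{-6 + \frac{84}{l} + \frac{l}{40}}$ ($k{\left(g,l \right)} = \frac{2}{-6 + \left(\frac{l}{40} + \frac{84}{l}\right)} = \frac{2}{-6 + \left(\frac{84}{l} + \frac{l}{40}\right)} = \frac{2}{-6 + \frac{84}{l} + \frac{l}{40}}$)
$- \frac{27671}{k{\left(-238,\frac{149}{-97} - \frac{65}{I} \right)}} = - \frac{27671}{80 \left(\frac{149}{-97} - \frac{65}{-108}\right) \frac{1}{3360 + \left(\frac{149}{-97} - \frac{65}{-108}\right)^{2} - 240 \left(\frac{149}{-97} - \frac{65}{-108}\right)}} = - \frac{27671}{80 \left(149 \left(- \frac{1}{97}\right) - - \frac{65}{108}\right) \frac{1}{3360 + \left(149 \left(- \frac{1}{97}\right) - - \frac{65}{108}\right)^{2} - 240 \left(149 \left(- \frac{1}{97}\right) - - \frac{65}{108}\right)}} = - \frac{27671}{80 \left(- \frac{149}{97} + \frac{65}{108}\right) \frac{1}{3360 + \left(- \frac{149}{97} + \frac{65}{108}\right)^{2} - 240 \left(- \frac{149}{97} + \frac{65}{108}\right)}} = - \frac{27671}{80 \left(- \frac{9787}{10476}\right) \frac{1}{3360 + \left(- \frac{9787}{10476}\right)^{2} - - \frac{195740}{873}}} = - \frac{27671}{80 \left(- \frac{9787}{10476}\right) \frac{1}{3360 + \frac{95785369}{109746576} + \frac{195740}{873}}} = - \frac{27671}{80 \left(- \frac{9787}{10476}\right) \frac{1}{\frac{393451147609}{109746576}}} = - \frac{27671}{80 \left(- \frac{9787}{10476}\right) \frac{109746576}{393451147609}} = - \frac{27671}{- \frac{8202288960}{393451147609}} = \left(-27671\right) \left(- \frac{393451147609}{8202288960}\right) = \frac{10887186705488639}{8202288960}$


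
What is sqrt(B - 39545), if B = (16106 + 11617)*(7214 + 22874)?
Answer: sqrt(834090079) ≈ 28881.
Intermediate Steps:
B = 834129624 (B = 27723*30088 = 834129624)
sqrt(B - 39545) = sqrt(834129624 - 39545) = sqrt(834090079)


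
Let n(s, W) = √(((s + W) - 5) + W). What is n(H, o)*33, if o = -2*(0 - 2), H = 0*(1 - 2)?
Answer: 33*√3 ≈ 57.158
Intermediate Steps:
H = 0 (H = 0*(-1) = 0)
o = 4 (o = -2*(-2) = 4)
n(s, W) = √(-5 + s + 2*W) (n(s, W) = √(((W + s) - 5) + W) = √((-5 + W + s) + W) = √(-5 + s + 2*W))
n(H, o)*33 = √(-5 + 0 + 2*4)*33 = √(-5 + 0 + 8)*33 = √3*33 = 33*√3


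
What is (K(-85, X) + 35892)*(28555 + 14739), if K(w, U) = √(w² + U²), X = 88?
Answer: 1553908248 + 43294*√14969 ≈ 1.5592e+9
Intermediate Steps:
K(w, U) = √(U² + w²)
(K(-85, X) + 35892)*(28555 + 14739) = (√(88² + (-85)²) + 35892)*(28555 + 14739) = (√(7744 + 7225) + 35892)*43294 = (√14969 + 35892)*43294 = (35892 + √14969)*43294 = 1553908248 + 43294*√14969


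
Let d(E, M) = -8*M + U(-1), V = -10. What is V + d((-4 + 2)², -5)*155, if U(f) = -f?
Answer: 6345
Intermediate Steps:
d(E, M) = 1 - 8*M (d(E, M) = -8*M - 1*(-1) = -8*M + 1 = 1 - 8*M)
V + d((-4 + 2)², -5)*155 = -10 + (1 - 8*(-5))*155 = -10 + (1 + 40)*155 = -10 + 41*155 = -10 + 6355 = 6345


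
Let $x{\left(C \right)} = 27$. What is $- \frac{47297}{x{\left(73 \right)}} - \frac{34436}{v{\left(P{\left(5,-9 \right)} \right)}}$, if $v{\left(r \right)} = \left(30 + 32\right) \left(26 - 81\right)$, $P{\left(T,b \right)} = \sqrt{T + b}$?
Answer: $- \frac{80176499}{46035} \approx -1741.6$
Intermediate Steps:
$v{\left(r \right)} = -3410$ ($v{\left(r \right)} = 62 \left(-55\right) = -3410$)
$- \frac{47297}{x{\left(73 \right)}} - \frac{34436}{v{\left(P{\left(5,-9 \right)} \right)}} = - \frac{47297}{27} - \frac{34436}{-3410} = \left(-47297\right) \frac{1}{27} - - \frac{17218}{1705} = - \frac{47297}{27} + \frac{17218}{1705} = - \frac{80176499}{46035}$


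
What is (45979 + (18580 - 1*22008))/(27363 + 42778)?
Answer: 42551/70141 ≈ 0.60665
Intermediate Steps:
(45979 + (18580 - 1*22008))/(27363 + 42778) = (45979 + (18580 - 22008))/70141 = (45979 - 3428)*(1/70141) = 42551*(1/70141) = 42551/70141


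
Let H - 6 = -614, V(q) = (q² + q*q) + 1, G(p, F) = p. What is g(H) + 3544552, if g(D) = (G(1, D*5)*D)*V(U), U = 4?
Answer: 3524488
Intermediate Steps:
V(q) = 1 + 2*q² (V(q) = (q² + q²) + 1 = 2*q² + 1 = 1 + 2*q²)
H = -608 (H = 6 - 614 = -608)
g(D) = 33*D (g(D) = (1*D)*(1 + 2*4²) = D*(1 + 2*16) = D*(1 + 32) = D*33 = 33*D)
g(H) + 3544552 = 33*(-608) + 3544552 = -20064 + 3544552 = 3524488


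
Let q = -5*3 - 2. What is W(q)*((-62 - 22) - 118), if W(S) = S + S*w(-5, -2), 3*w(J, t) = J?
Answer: -6868/3 ≈ -2289.3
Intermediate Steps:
q = -17 (q = -15 - 2 = -17)
w(J, t) = J/3
W(S) = -2*S/3 (W(S) = S + S*((⅓)*(-5)) = S + S*(-5/3) = S - 5*S/3 = -2*S/3)
W(q)*((-62 - 22) - 118) = (-⅔*(-17))*((-62 - 22) - 118) = 34*(-84 - 118)/3 = (34/3)*(-202) = -6868/3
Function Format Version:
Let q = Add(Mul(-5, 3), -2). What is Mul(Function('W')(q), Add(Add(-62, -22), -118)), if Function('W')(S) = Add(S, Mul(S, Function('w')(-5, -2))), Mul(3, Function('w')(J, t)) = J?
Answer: Rational(-6868, 3) ≈ -2289.3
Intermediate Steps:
q = -17 (q = Add(-15, -2) = -17)
Function('w')(J, t) = Mul(Rational(1, 3), J)
Function('W')(S) = Mul(Rational(-2, 3), S) (Function('W')(S) = Add(S, Mul(S, Mul(Rational(1, 3), -5))) = Add(S, Mul(S, Rational(-5, 3))) = Add(S, Mul(Rational(-5, 3), S)) = Mul(Rational(-2, 3), S))
Mul(Function('W')(q), Add(Add(-62, -22), -118)) = Mul(Mul(Rational(-2, 3), -17), Add(Add(-62, -22), -118)) = Mul(Rational(34, 3), Add(-84, -118)) = Mul(Rational(34, 3), -202) = Rational(-6868, 3)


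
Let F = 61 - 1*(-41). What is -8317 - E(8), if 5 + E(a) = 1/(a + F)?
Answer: -914321/110 ≈ -8312.0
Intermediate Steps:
F = 102 (F = 61 + 41 = 102)
E(a) = -5 + 1/(102 + a) (E(a) = -5 + 1/(a + 102) = -5 + 1/(102 + a))
-8317 - E(8) = -8317 - (-509 - 5*8)/(102 + 8) = -8317 - (-509 - 40)/110 = -8317 - (-549)/110 = -8317 - 1*(-549/110) = -8317 + 549/110 = -914321/110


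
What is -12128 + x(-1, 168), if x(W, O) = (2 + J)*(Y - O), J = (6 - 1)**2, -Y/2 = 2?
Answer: -16772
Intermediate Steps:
Y = -4 (Y = -2*2 = -4)
J = 25 (J = 5**2 = 25)
x(W, O) = -108 - 27*O (x(W, O) = (2 + 25)*(-4 - O) = 27*(-4 - O) = -108 - 27*O)
-12128 + x(-1, 168) = -12128 + (-108 - 27*168) = -12128 + (-108 - 4536) = -12128 - 4644 = -16772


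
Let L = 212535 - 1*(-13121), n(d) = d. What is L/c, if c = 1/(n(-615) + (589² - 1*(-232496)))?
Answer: 130610144112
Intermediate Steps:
L = 225656 (L = 212535 + 13121 = 225656)
c = 1/578802 (c = 1/(-615 + (589² - 1*(-232496))) = 1/(-615 + (346921 + 232496)) = 1/(-615 + 579417) = 1/578802 ≈ 1.7277e-6)
L/c = 225656/(1/578802) = 225656*578802 = 130610144112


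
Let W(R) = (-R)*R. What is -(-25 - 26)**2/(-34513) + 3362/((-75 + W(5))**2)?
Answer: 71021353/172565000 ≈ 0.41156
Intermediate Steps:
W(R) = -R**2
-(-25 - 26)**2/(-34513) + 3362/((-75 + W(5))**2) = -(-25 - 26)**2/(-34513) + 3362/((-75 - 1*5**2)**2) = -1*(-51)**2*(-1/34513) + 3362/((-75 - 1*25)**2) = -1*2601*(-1/34513) + 3362/((-75 - 25)**2) = -2601*(-1/34513) + 3362/((-100)**2) = 2601/34513 + 3362/10000 = 2601/34513 + 3362*(1/10000) = 2601/34513 + 1681/5000 = 71021353/172565000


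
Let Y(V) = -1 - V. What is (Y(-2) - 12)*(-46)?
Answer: 506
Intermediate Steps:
(Y(-2) - 12)*(-46) = ((-1 - 1*(-2)) - 12)*(-46) = ((-1 + 2) - 12)*(-46) = (1 - 12)*(-46) = -11*(-46) = 506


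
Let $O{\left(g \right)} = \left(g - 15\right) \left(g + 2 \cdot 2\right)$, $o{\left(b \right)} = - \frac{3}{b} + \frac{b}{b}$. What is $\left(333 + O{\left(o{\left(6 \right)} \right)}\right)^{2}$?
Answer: $\frac{1147041}{16} \approx 71690.0$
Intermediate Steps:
$o{\left(b \right)} = 1 - \frac{3}{b}$ ($o{\left(b \right)} = - \frac{3}{b} + 1 = 1 - \frac{3}{b}$)
$O{\left(g \right)} = \left(-15 + g\right) \left(4 + g\right)$ ($O{\left(g \right)} = \left(-15 + g\right) \left(g + 4\right) = \left(-15 + g\right) \left(4 + g\right)$)
$\left(333 + O{\left(o{\left(6 \right)} \right)}\right)^{2} = \left(333 - \left(60 - \frac{\left(-3 + 6\right)^{2}}{36} + \frac{11 \left(-3 + 6\right)}{6}\right)\right)^{2} = \left(333 - \left(60 - \frac{1}{4} + 11 \cdot \frac{1}{6} \cdot 3\right)\right)^{2} = \left(333 - \left(\frac{131}{2} - \frac{1}{4}\right)\right)^{2} = \left(333 - \frac{261}{4}\right)^{2} = \left(\frac{1071}{4}\right)^{2} = \frac{1147041}{16}$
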